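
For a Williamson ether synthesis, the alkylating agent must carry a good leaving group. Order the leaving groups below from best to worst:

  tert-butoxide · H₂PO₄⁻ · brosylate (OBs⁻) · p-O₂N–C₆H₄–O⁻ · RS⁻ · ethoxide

brosylate (OBs⁻) > H₂PO₄⁻ > p-O₂N–C₆H₄–O⁻ > RS⁻ > ethoxide > tert-butoxide

Rank by basicity of the departing species: weakest base leaves most easily.
brosylate (OBs⁻): pKₐ(p-BrC₆H₄SO₃H) ≈ -2.8
H₂PO₄⁻: pKₐ(H₃PO₄) ≈ 2.1
p-O₂N–C₆H₄–O⁻: pKₐ(p-nitrophenol) ≈ 7.2
RS⁻: pKₐ(RSH (a thiol)) ≈ 10.5
ethoxide: pKₐ(CH₃CH₂OH) ≈ 16
tert-butoxide: pKₐ(t-BuOH) ≈ 18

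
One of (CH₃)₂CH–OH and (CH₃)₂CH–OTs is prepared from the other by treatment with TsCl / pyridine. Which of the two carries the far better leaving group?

From (CH₃)₂CH–OH the departing group would be OH⁻ (pKₐ(H₂O) ≈ 15.7). Strong base; essentially never leaves without prior activation.
From (CH₃)₂CH–OTs the leaving group is OTs⁻ (pKₐ(p-CH₃C₆H₄SO₃H (TsOH)) ≈ -2.8). Resonance-delocalised arenesulfonate.
Treatment with TsCl / pyridine works by converting the hydroxyl into a tosylate, making (CH₃)₂CH–OTs enormously more reactive.

(CH₃)₂CH–OTs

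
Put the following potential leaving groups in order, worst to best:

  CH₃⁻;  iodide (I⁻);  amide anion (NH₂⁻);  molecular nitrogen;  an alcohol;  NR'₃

The more stable X⁻ (or X) is on its own — i.e. the weaker a base it is — the better a leaving group it makes.
molecular nitrogen: no meaningful conjugate acid; N₂ departs as an exceptionally stable neutral molecule
iodide (I⁻): pKₐ(HI) ≈ -10
an alcohol: pKₐ(R'OH₂⁺) ≈ -2.4
NR'₃: pKₐ(R'₃NH⁺) ≈ 10.7
amide anion (NH₂⁻): pKₐ(NH₃) ≈ 38
CH₃⁻: pKₐ(CH₄) ≈ 48
Reversing gives the worst-to-best order requested.

CH₃⁻ < amide anion (NH₂⁻) < NR'₃ < an alcohol < iodide (I⁻) < molecular nitrogen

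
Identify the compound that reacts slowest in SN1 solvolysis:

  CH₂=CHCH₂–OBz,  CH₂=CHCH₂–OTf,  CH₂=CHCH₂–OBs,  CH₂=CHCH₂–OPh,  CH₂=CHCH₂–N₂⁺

CH₂=CHCH₂–OPh

The skeletons are identical, so relative rate is governed entirely by leaving-group ability.
Leaving-group ability tracks the stability of the departed species; conjugate-acid pKₐ is the usual yardstick (lower pKₐ → better LG).
CH₂=CHCH₂–N₂⁺ loses N₂: no meaningful conjugate acid; N₂ departs as an exceptionally stable neutral molecule
CH₂=CHCH₂–OTf loses OTf⁻: pKₐ(CF₃SO₃H (triflic acid)) ≈ -14
CH₂=CHCH₂–OBs loses OBs⁻: pKₐ(p-BrC₆H₄SO₃H) ≈ -2.8
CH₂=CHCH₂–OBz loses PhCOO⁻: pKₐ(C₆H₅COOH) ≈ 4.2
CH₂=CHCH₂–OPh loses PhO⁻: pKₐ(C₆H₅OH (phenol)) ≈ 10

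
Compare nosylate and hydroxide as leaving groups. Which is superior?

nosylate is the better leaving group.
pKₐ(p-O₂NC₆H₄SO₃H) ≈ -3.5 versus pKₐ(H₂O) ≈ 15.7: nosylate is the much weaker base.
P-nitro group further stabilises the sulfonate.

nosylate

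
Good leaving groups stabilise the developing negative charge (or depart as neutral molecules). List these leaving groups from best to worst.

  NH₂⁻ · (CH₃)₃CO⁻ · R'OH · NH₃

The more stable X⁻ (or X) is on its own — i.e. the weaker a base it is — the better a leaving group it makes.
R'OH: pKₐ(R'OH₂⁺) ≈ -2.4
NH₃: pKₐ(NH₄⁺) ≈ 9.2
(CH₃)₃CO⁻: pKₐ(t-BuOH) ≈ 18
NH₂⁻: pKₐ(NH₃) ≈ 38

R'OH > NH₃ > (CH₃)₃CO⁻ > NH₂⁻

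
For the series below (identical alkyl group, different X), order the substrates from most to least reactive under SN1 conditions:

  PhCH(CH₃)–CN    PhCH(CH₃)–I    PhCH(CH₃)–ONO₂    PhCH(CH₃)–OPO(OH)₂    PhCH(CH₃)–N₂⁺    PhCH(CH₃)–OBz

With the same alkyl group throughout, only the leaving group differentiates the rates.
Leaving-group ability tracks the stability of the departed species; conjugate-acid pKₐ is the usual yardstick (lower pKₐ → better LG).
PhCH(CH₃)–N₂⁺ loses N₂: no meaningful conjugate acid; N₂ departs as an exceptionally stable neutral molecule
PhCH(CH₃)–I loses I⁻: pKₐ(HI) ≈ -10
PhCH(CH₃)–ONO₂ loses NO₃⁻: pKₐ(HNO₃) ≈ -1.3
PhCH(CH₃)–OPO(OH)₂ loses H₂PO₄⁻: pKₐ(H₃PO₄) ≈ 2.1
PhCH(CH₃)–OBz loses PhCOO⁻: pKₐ(C₆H₅COOH) ≈ 4.2
PhCH(CH₃)–CN loses CN⁻: pKₐ(HCN) ≈ 9.2

PhCH(CH₃)–N₂⁺ > PhCH(CH₃)–I > PhCH(CH₃)–ONO₂ > PhCH(CH₃)–OPO(OH)₂ > PhCH(CH₃)–OBz > PhCH(CH₃)–CN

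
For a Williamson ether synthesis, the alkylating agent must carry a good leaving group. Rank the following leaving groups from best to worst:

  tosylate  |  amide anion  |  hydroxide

tosylate > hydroxide > amide anion

tosylate: pKₐ(p-CH₃C₆H₄SO₃H (TsOH)) ≈ -2.8
hydroxide: pKₐ(H₂O) ≈ 15.7
amide anion: pKₐ(NH₃) ≈ 38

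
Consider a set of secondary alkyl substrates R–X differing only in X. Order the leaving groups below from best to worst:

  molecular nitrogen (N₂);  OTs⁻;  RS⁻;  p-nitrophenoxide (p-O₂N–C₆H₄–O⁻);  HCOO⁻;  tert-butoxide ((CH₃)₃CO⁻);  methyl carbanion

molecular nitrogen (N₂) > OTs⁻ > HCOO⁻ > p-nitrophenoxide (p-O₂N–C₆H₄–O⁻) > RS⁻ > tert-butoxide ((CH₃)₃CO⁻) > methyl carbanion

A good leaving group is a weak base: the lower the pKₐ of its conjugate acid, the more readily it departs.
molecular nitrogen (N₂): no meaningful conjugate acid; N₂ departs as an exceptionally stable neutral molecule
OTs⁻: pKₐ(p-CH₃C₆H₄SO₃H (TsOH)) ≈ -2.8
HCOO⁻: pKₐ(HCOOH) ≈ 3.8
p-nitrophenoxide (p-O₂N–C₆H₄–O⁻): pKₐ(p-nitrophenol) ≈ 7.2
RS⁻: pKₐ(RSH (a thiol)) ≈ 10.5
tert-butoxide ((CH₃)₃CO⁻): pKₐ(t-BuOH) ≈ 18
methyl carbanion: pKₐ(CH₄) ≈ 48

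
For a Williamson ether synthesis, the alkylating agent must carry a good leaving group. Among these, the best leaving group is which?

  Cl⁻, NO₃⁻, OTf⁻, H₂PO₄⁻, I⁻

OTf⁻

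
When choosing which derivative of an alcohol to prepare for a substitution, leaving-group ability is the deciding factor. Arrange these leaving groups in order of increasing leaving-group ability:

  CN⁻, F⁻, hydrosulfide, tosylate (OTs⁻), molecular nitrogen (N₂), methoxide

methoxide < CN⁻ < hydrosulfide < F⁻ < tosylate (OTs⁻) < molecular nitrogen (N₂)

A good leaving group is a weak base: the lower the pKₐ of its conjugate acid, the more readily it departs.
molecular nitrogen (N₂): no meaningful conjugate acid; N₂ departs as an exceptionally stable neutral molecule
tosylate (OTs⁻): pKₐ(p-CH₃C₆H₄SO₃H (TsOH)) ≈ -2.8
F⁻: pKₐ(HF) ≈ 3.2
hydrosulfide: pKₐ(H₂S) ≈ 7
CN⁻: pKₐ(HCN) ≈ 9.2
methoxide: pKₐ(CH₃OH) ≈ 15.5
Reversing gives the worst-to-best order requested.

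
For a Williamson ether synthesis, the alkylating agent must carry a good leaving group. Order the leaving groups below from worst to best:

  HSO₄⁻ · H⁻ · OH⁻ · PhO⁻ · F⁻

Rank by basicity of the departing species: weakest base leaves most easily.
HSO₄⁻: pKₐ(H₂SO₄) ≈ -3
F⁻: pKₐ(HF) ≈ 3.2
PhO⁻: pKₐ(C₆H₅OH (phenol)) ≈ 10
OH⁻: pKₐ(H₂O) ≈ 15.7
H⁻: pKₐ(H₂) ≈ 36
The question asks for worst first, so the sequence is read in increasing leaving-group ability.

H⁻ < OH⁻ < PhO⁻ < F⁻ < HSO₄⁻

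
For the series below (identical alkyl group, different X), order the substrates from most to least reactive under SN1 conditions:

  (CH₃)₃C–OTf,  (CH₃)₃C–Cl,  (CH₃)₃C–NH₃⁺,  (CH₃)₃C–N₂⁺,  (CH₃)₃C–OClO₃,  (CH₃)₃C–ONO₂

Identical carbon frameworks mean the comparison reduces to leaving-group quality.
Leaving-group ability tracks the stability of the departed species; conjugate-acid pKₐ is the usual yardstick (lower pKₐ → better LG).
(CH₃)₃C–N₂⁺ loses N₂: no meaningful conjugate acid; N₂ departs as an exceptionally stable neutral molecule
(CH₃)₃C–OTf loses OTf⁻: pKₐ(CF₃SO₃H (triflic acid)) ≈ -14
(CH₃)₃C–OClO₃ loses ClO₄⁻: pKₐ(HClO₄) ≈ -10
(CH₃)₃C–Cl loses Cl⁻: pKₐ(HCl) ≈ -7
(CH₃)₃C–ONO₂ loses NO₃⁻: pKₐ(HNO₃) ≈ -1.3
(CH₃)₃C–NH₃⁺ loses NH₃: pKₐ(NH₄⁺) ≈ 9.2

(CH₃)₃C–N₂⁺ > (CH₃)₃C–OTf > (CH₃)₃C–OClO₃ > (CH₃)₃C–Cl > (CH₃)₃C–ONO₂ > (CH₃)₃C–NH₃⁺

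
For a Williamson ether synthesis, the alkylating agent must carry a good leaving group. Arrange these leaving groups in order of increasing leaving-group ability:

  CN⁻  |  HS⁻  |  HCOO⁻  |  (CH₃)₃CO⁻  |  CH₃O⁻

Rank by basicity of the departing species: weakest base leaves most easily.
HCOO⁻: pKₐ(HCOOH) ≈ 3.8 — resonance-stabilised carboxylate
HS⁻: pKₐ(H₂S) ≈ 7 — larger and more polarisable than the oxygen analogue
CN⁻: pKₐ(HCN) ≈ 9.2 — sp carbon stabilises the charge somewhat, but still a poor LG
CH₃O⁻: pKₐ(CH₃OH) ≈ 15.5 — strong base; alkoxides do not leave unassisted
(CH₃)₃CO⁻: pKₐ(t-BuOH) ≈ 18 — bulky, strongly basic alkoxide
Reversing gives the worst-to-best order requested.

(CH₃)₃CO⁻ < CH₃O⁻ < CN⁻ < HS⁻ < HCOO⁻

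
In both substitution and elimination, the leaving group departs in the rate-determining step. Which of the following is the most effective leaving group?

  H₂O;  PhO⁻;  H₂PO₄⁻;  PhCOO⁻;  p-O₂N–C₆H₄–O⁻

H₂O: pKₐ(H₃O⁺) ≈ -1.7
H₂PO₄⁻: pKₐ(H₃PO₄) ≈ 2.1
PhCOO⁻: pKₐ(C₆H₅COOH) ≈ 4.2
p-O₂N–C₆H₄–O⁻: pKₐ(p-nitrophenol) ≈ 7.2
PhO⁻: pKₐ(C₆H₅OH (phenol)) ≈ 10

H₂O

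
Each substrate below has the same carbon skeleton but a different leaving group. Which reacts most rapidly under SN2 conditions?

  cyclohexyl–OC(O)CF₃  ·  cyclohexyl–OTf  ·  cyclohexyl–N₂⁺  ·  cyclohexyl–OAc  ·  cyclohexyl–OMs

The skeletons are identical, so relative rate is governed entirely by leaving-group ability.
The more stable X⁻ (or X) is on its own — i.e. the weaker a base it is — the better a leaving group it makes.
cyclohexyl–N₂⁺ loses N₂: no meaningful conjugate acid; N₂ departs as an exceptionally stable neutral molecule
cyclohexyl–OTf loses OTf⁻: pKₐ(CF₃SO₃H (triflic acid)) ≈ -14
cyclohexyl–OMs loses OMs⁻: pKₐ(CH₃SO₃H (MsOH)) ≈ -1.9
cyclohexyl–OC(O)CF₃ loses CF₃COO⁻: pKₐ(CF₃COOH) ≈ 0.2
cyclohexyl–OAc loses AcO⁻: pKₐ(CH₃COOH) ≈ 4.8

cyclohexyl–N₂⁺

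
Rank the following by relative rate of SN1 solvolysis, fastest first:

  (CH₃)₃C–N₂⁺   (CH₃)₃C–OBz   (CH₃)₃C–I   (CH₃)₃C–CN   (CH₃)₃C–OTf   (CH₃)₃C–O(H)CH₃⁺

(CH₃)₃C–N₂⁺ > (CH₃)₃C–OTf > (CH₃)₃C–I > (CH₃)₃C–O(H)CH₃⁺ > (CH₃)₃C–OBz > (CH₃)₃C–CN

Same R in every case — rank the leaving groups.
Leaving-group ability tracks the stability of the departed species; conjugate-acid pKₐ is the usual yardstick (lower pKₐ → better LG).
(CH₃)₃C–N₂⁺ loses N₂: no meaningful conjugate acid; N₂ departs as an exceptionally stable neutral molecule
(CH₃)₃C–OTf loses OTf⁻: pKₐ(CF₃SO₃H (triflic acid)) ≈ -14
(CH₃)₃C–I loses I⁻: pKₐ(HI) ≈ -10
(CH₃)₃C–O(H)CH₃⁺ loses R'OH: pKₐ(R'OH₂⁺) ≈ -2.4
(CH₃)₃C–OBz loses PhCOO⁻: pKₐ(C₆H₅COOH) ≈ 4.2
(CH₃)₃C–CN loses CN⁻: pKₐ(HCN) ≈ 9.2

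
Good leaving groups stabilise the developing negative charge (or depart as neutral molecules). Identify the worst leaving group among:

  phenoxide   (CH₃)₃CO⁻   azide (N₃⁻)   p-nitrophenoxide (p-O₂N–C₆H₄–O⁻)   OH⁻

(CH₃)₃CO⁻

azide (N₃⁻): pKₐ(HN₃) ≈ 4.7
p-nitrophenoxide (p-O₂N–C₆H₄–O⁻): pKₐ(p-nitrophenol) ≈ 7.2
phenoxide: pKₐ(C₆H₅OH (phenol)) ≈ 10
OH⁻: pKₐ(H₂O) ≈ 15.7
(CH₃)₃CO⁻: pKₐ(t-BuOH) ≈ 18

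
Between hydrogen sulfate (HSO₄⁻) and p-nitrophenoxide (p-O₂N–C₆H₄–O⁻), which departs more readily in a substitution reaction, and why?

hydrogen sulfate (HSO₄⁻)

hydrogen sulfate (HSO₄⁻) is the better leaving group.
pKₐ(H₂SO₄) ≈ -3 versus pKₐ(p-nitrophenol) ≈ 7.2: hydrogen sulfate (HSO₄⁻) is the much weaker base.
Conjugate base of a strong mineral acid.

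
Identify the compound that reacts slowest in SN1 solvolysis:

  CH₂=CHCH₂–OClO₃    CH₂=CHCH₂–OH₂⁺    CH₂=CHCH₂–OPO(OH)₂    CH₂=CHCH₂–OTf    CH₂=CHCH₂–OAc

CH₂=CHCH₂–OAc

Same R in every case — rank the leaving groups.
Rank by basicity of the departing species: weakest base leaves most easily.
CH₂=CHCH₂–OTf loses OTf⁻: pKₐ(CF₃SO₃H (triflic acid)) ≈ -14
CH₂=CHCH₂–OClO₃ loses ClO₄⁻: pKₐ(HClO₄) ≈ -10
CH₂=CHCH₂–OH₂⁺ loses H₂O: pKₐ(H₃O⁺) ≈ -1.7
CH₂=CHCH₂–OPO(OH)₂ loses H₂PO₄⁻: pKₐ(H₃PO₄) ≈ 2.1
CH₂=CHCH₂–OAc loses AcO⁻: pKₐ(CH₃COOH) ≈ 4.8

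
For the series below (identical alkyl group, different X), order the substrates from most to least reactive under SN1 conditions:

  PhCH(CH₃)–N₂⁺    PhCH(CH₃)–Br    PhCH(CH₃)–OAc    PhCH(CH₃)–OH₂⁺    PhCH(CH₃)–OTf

Same R in every case — rank the leaving groups.
Leaving-group ability tracks the stability of the departed species; conjugate-acid pKₐ is the usual yardstick (lower pKₐ → better LG).
PhCH(CH₃)–N₂⁺ loses N₂: no meaningful conjugate acid; N₂ departs as an exceptionally stable neutral molecule
PhCH(CH₃)–OTf loses OTf⁻: pKₐ(CF₃SO₃H (triflic acid)) ≈ -14
PhCH(CH₃)–Br loses Br⁻: pKₐ(HBr) ≈ -9
PhCH(CH₃)–OH₂⁺ loses H₂O: pKₐ(H₃O⁺) ≈ -1.7
PhCH(CH₃)–OAc loses AcO⁻: pKₐ(CH₃COOH) ≈ 4.8

PhCH(CH₃)–N₂⁺ > PhCH(CH₃)–OTf > PhCH(CH₃)–Br > PhCH(CH₃)–OH₂⁺ > PhCH(CH₃)–OAc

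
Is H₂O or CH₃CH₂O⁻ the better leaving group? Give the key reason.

H₂O

H₂O is the better leaving group.
pKₐ(H₃O⁺) ≈ -1.7 versus pKₐ(CH₃CH₂OH) ≈ 16: H₂O is the much weaker base.
Neutral; leaves from a protonated alcohol (R–OH₂⁺).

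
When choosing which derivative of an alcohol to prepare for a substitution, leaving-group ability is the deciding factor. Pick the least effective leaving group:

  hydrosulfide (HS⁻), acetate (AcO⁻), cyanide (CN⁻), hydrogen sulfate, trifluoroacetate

cyanide (CN⁻)

The more stable X⁻ (or X) is on its own — i.e. the weaker a base it is — the better a leaving group it makes.
hydrogen sulfate: pKₐ(H₂SO₄) ≈ -3
trifluoroacetate: pKₐ(CF₃COOH) ≈ 0.2
acetate (AcO⁻): pKₐ(CH₃COOH) ≈ 4.8
hydrosulfide (HS⁻): pKₐ(H₂S) ≈ 7
cyanide (CN⁻): pKₐ(HCN) ≈ 9.2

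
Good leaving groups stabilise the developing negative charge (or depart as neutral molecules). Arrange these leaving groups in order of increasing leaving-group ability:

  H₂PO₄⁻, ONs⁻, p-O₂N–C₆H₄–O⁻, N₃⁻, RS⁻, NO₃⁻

The more stable X⁻ (or X) is on its own — i.e. the weaker a base it is — the better a leaving group it makes.
ONs⁻: pKₐ(p-O₂NC₆H₄SO₃H) ≈ -3.5 — p-nitro group further stabilises the sulfonate
NO₃⁻: pKₐ(HNO₃) ≈ -1.3
H₂PO₄⁻: pKₐ(H₃PO₄) ≈ 2.1
N₃⁻: pKₐ(HN₃) ≈ 4.7 — linear, resonance-stabilised
p-O₂N–C₆H₄–O⁻: pKₐ(p-nitrophenol) ≈ 7.2 — nitro group delocalises the charge; the classic chromogenic LG
RS⁻: pKₐ(RSH (a thiol)) ≈ 10.5 — moderately basic; rarely leaves without activation
Listed from poorest to best leaving group as asked.

RS⁻ < p-O₂N–C₆H₄–O⁻ < N₃⁻ < H₂PO₄⁻ < NO₃⁻ < ONs⁻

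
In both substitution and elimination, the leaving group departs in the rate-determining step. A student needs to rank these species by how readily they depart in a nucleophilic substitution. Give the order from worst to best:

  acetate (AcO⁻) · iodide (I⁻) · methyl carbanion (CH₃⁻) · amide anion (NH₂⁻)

methyl carbanion (CH₃⁻) < amide anion (NH₂⁻) < acetate (AcO⁻) < iodide (I⁻)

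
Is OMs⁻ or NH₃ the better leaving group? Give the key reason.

OMs⁻ is the better leaving group.
pKₐ(CH₃SO₃H (MsOH)) ≈ -1.9 versus pKₐ(NH₄⁺) ≈ 9.2: OMs⁻ is the much weaker base.
Resonance-delocalised alkanesulfonate.

OMs⁻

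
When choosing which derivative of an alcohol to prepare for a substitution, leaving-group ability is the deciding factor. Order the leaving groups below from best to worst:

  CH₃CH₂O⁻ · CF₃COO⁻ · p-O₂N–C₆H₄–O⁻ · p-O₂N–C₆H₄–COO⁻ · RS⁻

Leaving-group ability tracks the stability of the departed species; conjugate-acid pKₐ is the usual yardstick (lower pKₐ → better LG).
CF₃COO⁻: pKₐ(CF₃COOH) ≈ 0.2
p-O₂N–C₆H₄–COO⁻: pKₐ(p-nitrobenzoic acid) ≈ 3.4
p-O₂N–C₆H₄–O⁻: pKₐ(p-nitrophenol) ≈ 7.2
RS⁻: pKₐ(RSH (a thiol)) ≈ 10.5
CH₃CH₂O⁻: pKₐ(CH₃CH₂OH) ≈ 16

CF₃COO⁻ > p-O₂N–C₆H₄–COO⁻ > p-O₂N–C₆H₄–O⁻ > RS⁻ > CH₃CH₂O⁻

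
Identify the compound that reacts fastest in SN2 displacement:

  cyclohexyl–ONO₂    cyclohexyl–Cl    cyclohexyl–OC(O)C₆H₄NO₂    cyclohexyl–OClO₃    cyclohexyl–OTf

cyclohexyl–OTf

With the same alkyl group throughout, only the leaving group differentiates the rates.
The more stable X⁻ (or X) is on its own — i.e. the weaker a base it is — the better a leaving group it makes.
cyclohexyl–OTf loses OTf⁻: pKₐ(CF₃SO₃H (triflic acid)) ≈ -14
cyclohexyl–OClO₃ loses ClO₄⁻: pKₐ(HClO₄) ≈ -10
cyclohexyl–Cl loses Cl⁻: pKₐ(HCl) ≈ -7
cyclohexyl–ONO₂ loses NO₃⁻: pKₐ(HNO₃) ≈ -1.3
cyclohexyl–OC(O)C₆H₄NO₂ loses p-O₂N–C₆H₄–COO⁻: pKₐ(p-nitrobenzoic acid) ≈ 3.4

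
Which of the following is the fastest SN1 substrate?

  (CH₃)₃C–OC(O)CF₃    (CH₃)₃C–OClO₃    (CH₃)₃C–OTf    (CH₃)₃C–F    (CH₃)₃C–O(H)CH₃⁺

Identical carbon frameworks mean the comparison reduces to leaving-group quality.
Rank by basicity of the departing species: weakest base leaves most easily.
(CH₃)₃C–OTf loses OTf⁻: pKₐ(CF₃SO₃H (triflic acid)) ≈ -14
(CH₃)₃C–OClO₃ loses ClO₄⁻: pKₐ(HClO₄) ≈ -10
(CH₃)₃C–O(H)CH₃⁺ loses R'OH: pKₐ(R'OH₂⁺) ≈ -2.4
(CH₃)₃C–OC(O)CF₃ loses CF₃COO⁻: pKₐ(CF₃COOH) ≈ 0.2
(CH₃)₃C–F loses F⁻: pKₐ(HF) ≈ 3.2

(CH₃)₃C–OTf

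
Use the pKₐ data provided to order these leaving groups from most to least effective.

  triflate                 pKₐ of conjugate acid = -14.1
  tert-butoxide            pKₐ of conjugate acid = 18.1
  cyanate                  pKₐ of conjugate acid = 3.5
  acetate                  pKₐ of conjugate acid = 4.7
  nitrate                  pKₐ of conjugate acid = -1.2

triflate > nitrate > cyanate > acetate > tert-butoxide

Lower conjugate-acid pKₐ ⇒ weaker base ⇒ better leaving group.
Sorting by the given values: triflate (-14.1), nitrate (-1.2), cyanate (3.5), acetate (4.7), tert-butoxide (18.1).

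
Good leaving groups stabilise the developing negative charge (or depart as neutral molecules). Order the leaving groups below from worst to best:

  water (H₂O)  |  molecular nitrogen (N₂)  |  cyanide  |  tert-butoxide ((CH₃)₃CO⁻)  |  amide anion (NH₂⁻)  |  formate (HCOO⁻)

molecular nitrogen (N₂): no meaningful conjugate acid; N₂ departs as an exceptionally stable neutral molecule
water (H₂O): pKₐ(H₃O⁺) ≈ -1.7
formate (HCOO⁻): pKₐ(HCOOH) ≈ 3.8
cyanide: pKₐ(HCN) ≈ 9.2
tert-butoxide ((CH₃)₃CO⁻): pKₐ(t-BuOH) ≈ 18
amide anion (NH₂⁻): pKₐ(NH₃) ≈ 38
The question asks for worst first, so the sequence is read in increasing leaving-group ability.

amide anion (NH₂⁻) < tert-butoxide ((CH₃)₃CO⁻) < cyanide < formate (HCOO⁻) < water (H₂O) < molecular nitrogen (N₂)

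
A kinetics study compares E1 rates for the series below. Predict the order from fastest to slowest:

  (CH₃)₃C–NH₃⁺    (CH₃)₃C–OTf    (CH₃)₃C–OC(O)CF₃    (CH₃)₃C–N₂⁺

Identical carbon frameworks mean the comparison reduces to leaving-group quality.
The more stable X⁻ (or X) is on its own — i.e. the weaker a base it is — the better a leaving group it makes.
(CH₃)₃C–N₂⁺ loses N₂: no meaningful conjugate acid; N₂ departs as an exceptionally stable neutral molecule
(CH₃)₃C–OTf loses OTf⁻: pKₐ(CF₃SO₃H (triflic acid)) ≈ -14
(CH₃)₃C–OC(O)CF₃ loses CF₃COO⁻: pKₐ(CF₃COOH) ≈ 0.2
(CH₃)₃C–NH₃⁺ loses NH₃: pKₐ(NH₄⁺) ≈ 9.2

(CH₃)₃C–N₂⁺ > (CH₃)₃C–OTf > (CH₃)₃C–OC(O)CF₃ > (CH₃)₃C–NH₃⁺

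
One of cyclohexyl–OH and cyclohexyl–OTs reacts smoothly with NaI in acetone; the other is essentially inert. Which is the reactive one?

From cyclohexyl–OH the departing group would be OH⁻ (pKₐ(H₂O) ≈ 15.7). Strong base; essentially never leaves without prior activation.
From cyclohexyl–OTs the leaving group is OTs⁻ (pKₐ(p-CH₃C₆H₄SO₃H (TsOH)) ≈ -2.8). Resonance-delocalised arenesulfonate.
(In practice cyclohexyl–OTs is made from cyclohexyl–OH by treatment with TsCl / pyridine, converting the hydroxyl into a tosylate.)

cyclohexyl–OTs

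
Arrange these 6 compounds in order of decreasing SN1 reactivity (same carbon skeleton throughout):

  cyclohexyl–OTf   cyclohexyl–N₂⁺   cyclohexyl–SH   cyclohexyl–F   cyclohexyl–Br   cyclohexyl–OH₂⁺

cyclohexyl–N₂⁺ > cyclohexyl–OTf > cyclohexyl–Br > cyclohexyl–OH₂⁺ > cyclohexyl–F > cyclohexyl–SH

The skeletons are identical, so relative rate is governed entirely by leaving-group ability.
The more stable X⁻ (or X) is on its own — i.e. the weaker a base it is — the better a leaving group it makes.
cyclohexyl–N₂⁺ loses N₂: no meaningful conjugate acid; N₂ departs as an exceptionally stable neutral molecule
cyclohexyl–OTf loses OTf⁻: pKₐ(CF₃SO₃H (triflic acid)) ≈ -14
cyclohexyl–Br loses Br⁻: pKₐ(HBr) ≈ -9
cyclohexyl–OH₂⁺ loses H₂O: pKₐ(H₃O⁺) ≈ -1.7
cyclohexyl–F loses F⁻: pKₐ(HF) ≈ 3.2
cyclohexyl–SH loses HS⁻: pKₐ(H₂S) ≈ 7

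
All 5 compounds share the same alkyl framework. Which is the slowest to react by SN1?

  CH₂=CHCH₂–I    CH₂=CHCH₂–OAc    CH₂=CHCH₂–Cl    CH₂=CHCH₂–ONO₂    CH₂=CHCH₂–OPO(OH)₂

CH₂=CHCH₂–OAc

With the same alkyl group throughout, only the leaving group differentiates the rates.
A good leaving group is a weak base: the lower the pKₐ of its conjugate acid, the more readily it departs.
CH₂=CHCH₂–I loses I⁻: pKₐ(HI) ≈ -10
CH₂=CHCH₂–Cl loses Cl⁻: pKₐ(HCl) ≈ -7
CH₂=CHCH₂–ONO₂ loses NO₃⁻: pKₐ(HNO₃) ≈ -1.3
CH₂=CHCH₂–OPO(OH)₂ loses H₂PO₄⁻: pKₐ(H₃PO₄) ≈ 2.1
CH₂=CHCH₂–OAc loses AcO⁻: pKₐ(CH₃COOH) ≈ 4.8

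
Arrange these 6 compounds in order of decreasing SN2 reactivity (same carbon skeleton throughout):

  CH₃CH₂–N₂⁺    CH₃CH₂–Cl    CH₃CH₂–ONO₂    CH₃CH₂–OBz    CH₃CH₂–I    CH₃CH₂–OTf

CH₃CH₂–N₂⁺ > CH₃CH₂–OTf > CH₃CH₂–I > CH₃CH₂–Cl > CH₃CH₂–ONO₂ > CH₃CH₂–OBz

Identical carbon frameworks mean the comparison reduces to leaving-group quality.
Rank by basicity of the departing species: weakest base leaves most easily.
CH₃CH₂–N₂⁺ loses N₂: no meaningful conjugate acid; N₂ departs as an exceptionally stable neutral molecule
CH₃CH₂–OTf loses OTf⁻: pKₐ(CF₃SO₃H (triflic acid)) ≈ -14
CH₃CH₂–I loses I⁻: pKₐ(HI) ≈ -10
CH₃CH₂–Cl loses Cl⁻: pKₐ(HCl) ≈ -7
CH₃CH₂–ONO₂ loses NO₃⁻: pKₐ(HNO₃) ≈ -1.3
CH₃CH₂–OBz loses PhCOO⁻: pKₐ(C₆H₅COOH) ≈ 4.2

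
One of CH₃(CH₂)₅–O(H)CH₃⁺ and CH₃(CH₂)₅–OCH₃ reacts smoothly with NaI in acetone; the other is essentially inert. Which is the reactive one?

CH₃(CH₂)₅–O(H)CH₃⁺

From CH₃(CH₂)₅–OCH₃ the departing group would be CH₃O⁻ (pKₐ(CH₃OH) ≈ 15.5). Strong base; alkoxides do not leave unassisted.
From CH₃(CH₂)₅–O(H)CH₃⁺ the leaving group is R'OH (pKₐ(R'OH₂⁺) ≈ -2.4). Neutral; leaves from a protonated ether (an oxonium ion, R–O(H)R'⁺).
(In practice CH₃(CH₂)₅–O(H)CH₃⁺ is made from CH₃(CH₂)₅–OCH₃ by protonation with concentrated HI, allowing neutral methanol, rather than methoxide, to depart.)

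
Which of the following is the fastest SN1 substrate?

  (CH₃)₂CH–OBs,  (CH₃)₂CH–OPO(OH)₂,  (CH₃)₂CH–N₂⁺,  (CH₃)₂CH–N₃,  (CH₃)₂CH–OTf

(CH₃)₂CH–N₂⁺

With the same alkyl group throughout, only the leaving group differentiates the rates.
Rank by basicity of the departing species: weakest base leaves most easily.
(CH₃)₂CH–N₂⁺ loses N₂: no meaningful conjugate acid; N₂ departs as an exceptionally stable neutral molecule
(CH₃)₂CH–OTf loses OTf⁻: pKₐ(CF₃SO₃H (triflic acid)) ≈ -14
(CH₃)₂CH–OBs loses OBs⁻: pKₐ(p-BrC₆H₄SO₃H) ≈ -2.8
(CH₃)₂CH–OPO(OH)₂ loses H₂PO₄⁻: pKₐ(H₃PO₄) ≈ 2.1
(CH₃)₂CH–N₃ loses N₃⁻: pKₐ(HN₃) ≈ 4.7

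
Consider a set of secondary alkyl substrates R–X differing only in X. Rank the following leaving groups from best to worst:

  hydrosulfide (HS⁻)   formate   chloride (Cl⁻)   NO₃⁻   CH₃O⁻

A good leaving group is a weak base: the lower the pKₐ of its conjugate acid, the more readily it departs.
chloride (Cl⁻): pKₐ(HCl) ≈ -7
NO₃⁻: pKₐ(HNO₃) ≈ -1.3
formate: pKₐ(HCOOH) ≈ 3.8
hydrosulfide (HS⁻): pKₐ(H₂S) ≈ 7
CH₃O⁻: pKₐ(CH₃OH) ≈ 15.5

chloride (Cl⁻) > NO₃⁻ > formate > hydrosulfide (HS⁻) > CH₃O⁻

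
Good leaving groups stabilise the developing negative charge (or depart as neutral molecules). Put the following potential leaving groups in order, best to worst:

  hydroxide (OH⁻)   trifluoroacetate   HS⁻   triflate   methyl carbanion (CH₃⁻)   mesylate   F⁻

triflate > mesylate > trifluoroacetate > F⁻ > HS⁻ > hydroxide (OH⁻) > methyl carbanion (CH₃⁻)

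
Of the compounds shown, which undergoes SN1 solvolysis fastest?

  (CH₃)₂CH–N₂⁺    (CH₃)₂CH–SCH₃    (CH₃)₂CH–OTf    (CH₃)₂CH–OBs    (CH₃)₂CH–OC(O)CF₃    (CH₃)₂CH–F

With the same alkyl group throughout, only the leaving group differentiates the rates.
The more stable X⁻ (or X) is on its own — i.e. the weaker a base it is — the better a leaving group it makes.
(CH₃)₂CH–N₂⁺ loses N₂: no meaningful conjugate acid; N₂ departs as an exceptionally stable neutral molecule
(CH₃)₂CH–OTf loses OTf⁻: pKₐ(CF₃SO₃H (triflic acid)) ≈ -14
(CH₃)₂CH–OBs loses OBs⁻: pKₐ(p-BrC₆H₄SO₃H) ≈ -2.8
(CH₃)₂CH–OC(O)CF₃ loses CF₃COO⁻: pKₐ(CF₃COOH) ≈ 0.2
(CH₃)₂CH–F loses F⁻: pKₐ(HF) ≈ 3.2
(CH₃)₂CH–SCH₃ loses RS⁻: pKₐ(RSH (a thiol)) ≈ 10.5

(CH₃)₂CH–N₂⁺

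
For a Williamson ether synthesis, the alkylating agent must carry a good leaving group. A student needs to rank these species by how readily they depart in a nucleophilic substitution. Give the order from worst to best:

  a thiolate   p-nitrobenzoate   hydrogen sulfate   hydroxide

Leaving-group ability tracks the stability of the departed species; conjugate-acid pKₐ is the usual yardstick (lower pKₐ → better LG).
hydrogen sulfate: pKₐ(H₂SO₄) ≈ -3
p-nitrobenzoate: pKₐ(p-nitrobenzoic acid) ≈ 3.4
a thiolate: pKₐ(RSH (a thiol)) ≈ 10.5
hydroxide: pKₐ(H₂O) ≈ 15.7
Listed from poorest to best leaving group as asked.

hydroxide < a thiolate < p-nitrobenzoate < hydrogen sulfate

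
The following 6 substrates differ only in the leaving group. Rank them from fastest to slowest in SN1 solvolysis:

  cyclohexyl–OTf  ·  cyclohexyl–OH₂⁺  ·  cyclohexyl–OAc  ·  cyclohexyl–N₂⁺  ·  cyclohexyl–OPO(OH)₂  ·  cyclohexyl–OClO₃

With the same alkyl group throughout, only the leaving group differentiates the rates.
Rank by basicity of the departing species: weakest base leaves most easily.
cyclohexyl–N₂⁺ loses N₂: no meaningful conjugate acid; N₂ departs as an exceptionally stable neutral molecule
cyclohexyl–OTf loses OTf⁻: pKₐ(CF₃SO₃H (triflic acid)) ≈ -14
cyclohexyl–OClO₃ loses ClO₄⁻: pKₐ(HClO₄) ≈ -10
cyclohexyl–OH₂⁺ loses H₂O: pKₐ(H₃O⁺) ≈ -1.7
cyclohexyl–OPO(OH)₂ loses H₂PO₄⁻: pKₐ(H₃PO₄) ≈ 2.1
cyclohexyl–OAc loses AcO⁻: pKₐ(CH₃COOH) ≈ 4.8

cyclohexyl–N₂⁺ > cyclohexyl–OTf > cyclohexyl–OClO₃ > cyclohexyl–OH₂⁺ > cyclohexyl–OPO(OH)₂ > cyclohexyl–OAc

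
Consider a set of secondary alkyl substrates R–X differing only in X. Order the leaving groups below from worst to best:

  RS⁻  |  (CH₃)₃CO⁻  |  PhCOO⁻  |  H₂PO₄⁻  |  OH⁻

H₂PO₄⁻: pKₐ(H₃PO₄) ≈ 2.1
PhCOO⁻: pKₐ(C₆H₅COOH) ≈ 4.2
RS⁻: pKₐ(RSH (a thiol)) ≈ 10.5
OH⁻: pKₐ(H₂O) ≈ 15.7
(CH₃)₃CO⁻: pKₐ(t-BuOH) ≈ 18
The question asks for worst first, so the sequence is read in increasing leaving-group ability.

(CH₃)₃CO⁻ < OH⁻ < RS⁻ < PhCOO⁻ < H₂PO₄⁻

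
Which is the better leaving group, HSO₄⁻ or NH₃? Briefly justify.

HSO₄⁻

HSO₄⁻ is the better leaving group.
pKₐ(H₂SO₄) ≈ -3 versus pKₐ(NH₄⁺) ≈ 9.2: HSO₄⁻ is the much weaker base.
Conjugate base of a strong mineral acid.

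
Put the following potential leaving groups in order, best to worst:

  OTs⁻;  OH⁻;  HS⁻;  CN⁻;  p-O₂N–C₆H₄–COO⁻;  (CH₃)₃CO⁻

OTs⁻ > p-O₂N–C₆H₄–COO⁻ > HS⁻ > CN⁻ > OH⁻ > (CH₃)₃CO⁻

A good leaving group is a weak base: the lower the pKₐ of its conjugate acid, the more readily it departs.
OTs⁻: pKₐ(p-CH₃C₆H₄SO₃H (TsOH)) ≈ -2.8
p-O₂N–C₆H₄–COO⁻: pKₐ(p-nitrobenzoic acid) ≈ 3.4
HS⁻: pKₐ(H₂S) ≈ 7
CN⁻: pKₐ(HCN) ≈ 9.2
OH⁻: pKₐ(H₂O) ≈ 15.7
(CH₃)₃CO⁻: pKₐ(t-BuOH) ≈ 18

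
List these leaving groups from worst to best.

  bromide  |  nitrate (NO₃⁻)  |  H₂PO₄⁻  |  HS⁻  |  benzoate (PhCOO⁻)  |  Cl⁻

Leaving-group ability tracks the stability of the departed species; conjugate-acid pKₐ is the usual yardstick (lower pKₐ → better LG).
bromide: pKₐ(HBr) ≈ -9
Cl⁻: pKₐ(HCl) ≈ -7
nitrate (NO₃⁻): pKₐ(HNO₃) ≈ -1.3
H₂PO₄⁻: pKₐ(H₃PO₄) ≈ 2.1
benzoate (PhCOO⁻): pKₐ(C₆H₅COOH) ≈ 4.2
HS⁻: pKₐ(H₂S) ≈ 7
Listed from poorest to best leaving group as asked.

HS⁻ < benzoate (PhCOO⁻) < H₂PO₄⁻ < nitrate (NO₃⁻) < Cl⁻ < bromide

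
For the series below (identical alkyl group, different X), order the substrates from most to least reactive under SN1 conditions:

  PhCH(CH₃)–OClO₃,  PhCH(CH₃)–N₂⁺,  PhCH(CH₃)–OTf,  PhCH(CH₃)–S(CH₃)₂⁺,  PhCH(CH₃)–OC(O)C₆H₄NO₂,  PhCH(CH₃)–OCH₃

PhCH(CH₃)–N₂⁺ > PhCH(CH₃)–OTf > PhCH(CH₃)–OClO₃ > PhCH(CH₃)–S(CH₃)₂⁺ > PhCH(CH₃)–OC(O)C₆H₄NO₂ > PhCH(CH₃)–OCH₃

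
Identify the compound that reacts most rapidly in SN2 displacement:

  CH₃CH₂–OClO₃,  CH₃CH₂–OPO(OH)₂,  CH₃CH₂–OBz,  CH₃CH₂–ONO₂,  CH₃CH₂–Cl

CH₃CH₂–OClO₃

Identical carbon frameworks mean the comparison reduces to leaving-group quality.
A good leaving group is a weak base: the lower the pKₐ of its conjugate acid, the more readily it departs.
CH₃CH₂–OClO₃ loses ClO₄⁻: pKₐ(HClO₄) ≈ -10
CH₃CH₂–Cl loses Cl⁻: pKₐ(HCl) ≈ -7
CH₃CH₂–ONO₂ loses NO₃⁻: pKₐ(HNO₃) ≈ -1.3
CH₃CH₂–OPO(OH)₂ loses H₂PO₄⁻: pKₐ(H₃PO₄) ≈ 2.1
CH₃CH₂–OBz loses PhCOO⁻: pKₐ(C₆H₅COOH) ≈ 4.2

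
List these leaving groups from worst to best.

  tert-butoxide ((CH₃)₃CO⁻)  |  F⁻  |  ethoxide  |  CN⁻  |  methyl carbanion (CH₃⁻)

Leaving-group ability tracks the stability of the departed species; conjugate-acid pKₐ is the usual yardstick (lower pKₐ → better LG).
F⁻: pKₐ(HF) ≈ 3.2
CN⁻: pKₐ(HCN) ≈ 9.2
ethoxide: pKₐ(CH₃CH₂OH) ≈ 16
tert-butoxide ((CH₃)₃CO⁻): pKₐ(t-BuOH) ≈ 18
methyl carbanion (CH₃⁻): pKₐ(CH₄) ≈ 48
The question asks for worst first, so the sequence is read in increasing leaving-group ability.

methyl carbanion (CH₃⁻) < tert-butoxide ((CH₃)₃CO⁻) < ethoxide < CN⁻ < F⁻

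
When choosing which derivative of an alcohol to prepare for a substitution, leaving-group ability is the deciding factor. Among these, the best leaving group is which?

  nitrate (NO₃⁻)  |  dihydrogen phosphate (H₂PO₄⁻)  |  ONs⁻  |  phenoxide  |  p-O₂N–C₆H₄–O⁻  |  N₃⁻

ONs⁻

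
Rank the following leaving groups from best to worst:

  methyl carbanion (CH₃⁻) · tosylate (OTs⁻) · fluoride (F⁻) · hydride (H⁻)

The more stable X⁻ (or X) is on its own — i.e. the weaker a base it is — the better a leaving group it makes.
tosylate (OTs⁻): pKₐ(p-CH₃C₆H₄SO₃H (TsOH)) ≈ -2.8
fluoride (F⁻): pKₐ(HF) ≈ 3.2
hydride (H⁻): pKₐ(H₂) ≈ 36
methyl carbanion (CH₃⁻): pKₐ(CH₄) ≈ 48

tosylate (OTs⁻) > fluoride (F⁻) > hydride (H⁻) > methyl carbanion (CH₃⁻)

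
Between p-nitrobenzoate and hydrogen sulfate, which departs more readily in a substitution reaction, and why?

hydrogen sulfate

hydrogen sulfate is the better leaving group.
pKₐ(H₂SO₄) ≈ -3 versus pKₐ(p-nitrobenzoic acid) ≈ 3.4: hydrogen sulfate is the much weaker base.
Conjugate base of a strong mineral acid.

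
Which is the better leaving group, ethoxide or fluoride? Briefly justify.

fluoride

fluoride is the better leaving group.
pKₐ(HF) ≈ 3.2 versus pKₐ(CH₃CH₂OH) ≈ 16: fluoride is the much weaker base.
Small and strongly basic; the poor halide leaving group.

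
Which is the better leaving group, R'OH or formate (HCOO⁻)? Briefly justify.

R'OH is the better leaving group.
pKₐ(R'OH₂⁺) ≈ -2.4 versus pKₐ(HCOOH) ≈ 3.8: R'OH is the much weaker base.
Neutral; leaves from a protonated ether (an oxonium ion, R–O(H)R'⁺).

R'OH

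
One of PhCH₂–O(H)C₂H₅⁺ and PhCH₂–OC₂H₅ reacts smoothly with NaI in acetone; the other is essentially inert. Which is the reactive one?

PhCH₂–O(H)C₂H₅⁺

From PhCH₂–OC₂H₅ the departing group would be CH₃CH₂O⁻ (pKₐ(CH₃CH₂OH) ≈ 16). Strong base; alkoxides do not leave unassisted.
From PhCH₂–O(H)C₂H₅⁺ the leaving group is R'OH (pKₐ(R'OH₂⁺) ≈ -2.4). Neutral; leaves from a protonated ether (an oxonium ion, R–O(H)R'⁺).
(In practice PhCH₂–O(H)C₂H₅⁺ is made from PhCH₂–OC₂H₅ by protonation with concentrated HBr, allowing neutral ethanol, rather than ethoxide, to depart.)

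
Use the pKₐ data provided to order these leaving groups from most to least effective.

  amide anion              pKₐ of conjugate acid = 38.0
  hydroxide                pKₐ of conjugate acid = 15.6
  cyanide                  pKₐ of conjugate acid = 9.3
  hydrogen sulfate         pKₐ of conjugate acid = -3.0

hydrogen sulfate > cyanide > hydroxide > amide anion

Lower conjugate-acid pKₐ ⇒ weaker base ⇒ better leaving group.
Sorting by the given values: hydrogen sulfate (-3.0), cyanide (9.3), hydroxide (15.6), amide anion (38.0).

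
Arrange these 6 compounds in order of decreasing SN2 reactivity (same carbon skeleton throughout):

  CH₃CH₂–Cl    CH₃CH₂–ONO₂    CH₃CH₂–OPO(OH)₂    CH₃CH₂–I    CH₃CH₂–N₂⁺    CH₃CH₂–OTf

Same R in every case — rank the leaving groups.
Leaving-group ability tracks the stability of the departed species; conjugate-acid pKₐ is the usual yardstick (lower pKₐ → better LG).
CH₃CH₂–N₂⁺ loses N₂: no meaningful conjugate acid; N₂ departs as an exceptionally stable neutral molecule
CH₃CH₂–OTf loses OTf⁻: pKₐ(CF₃SO₃H (triflic acid)) ≈ -14
CH₃CH₂–I loses I⁻: pKₐ(HI) ≈ -10
CH₃CH₂–Cl loses Cl⁻: pKₐ(HCl) ≈ -7
CH₃CH₂–ONO₂ loses NO₃⁻: pKₐ(HNO₃) ≈ -1.3
CH₃CH₂–OPO(OH)₂ loses H₂PO₄⁻: pKₐ(H₃PO₄) ≈ 2.1

CH₃CH₂–N₂⁺ > CH₃CH₂–OTf > CH₃CH₂–I > CH₃CH₂–Cl > CH₃CH₂–ONO₂ > CH₃CH₂–OPO(OH)₂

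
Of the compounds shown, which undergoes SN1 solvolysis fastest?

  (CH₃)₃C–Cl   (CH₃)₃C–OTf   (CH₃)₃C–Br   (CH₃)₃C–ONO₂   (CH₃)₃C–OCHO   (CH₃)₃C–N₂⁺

The skeletons are identical, so relative rate is governed entirely by leaving-group ability.
Leaving-group ability tracks the stability of the departed species; conjugate-acid pKₐ is the usual yardstick (lower pKₐ → better LG).
(CH₃)₃C–N₂⁺ loses N₂: no meaningful conjugate acid; N₂ departs as an exceptionally stable neutral molecule
(CH₃)₃C–OTf loses OTf⁻: pKₐ(CF₃SO₃H (triflic acid)) ≈ -14
(CH₃)₃C–Br loses Br⁻: pKₐ(HBr) ≈ -9
(CH₃)₃C–Cl loses Cl⁻: pKₐ(HCl) ≈ -7
(CH₃)₃C–ONO₂ loses NO₃⁻: pKₐ(HNO₃) ≈ -1.3
(CH₃)₃C–OCHO loses HCOO⁻: pKₐ(HCOOH) ≈ 3.8

(CH₃)₃C–N₂⁺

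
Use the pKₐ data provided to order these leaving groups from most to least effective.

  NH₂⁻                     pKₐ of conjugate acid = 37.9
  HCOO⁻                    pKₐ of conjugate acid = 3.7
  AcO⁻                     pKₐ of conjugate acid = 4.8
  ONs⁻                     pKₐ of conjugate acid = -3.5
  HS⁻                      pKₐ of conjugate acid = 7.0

ONs⁻ > HCOO⁻ > AcO⁻ > HS⁻ > NH₂⁻

Lower conjugate-acid pKₐ ⇒ weaker base ⇒ better leaving group.
Sorting by the given values: ONs⁻ (-3.5), HCOO⁻ (3.7), AcO⁻ (4.8), HS⁻ (7.0), NH₂⁻ (37.9).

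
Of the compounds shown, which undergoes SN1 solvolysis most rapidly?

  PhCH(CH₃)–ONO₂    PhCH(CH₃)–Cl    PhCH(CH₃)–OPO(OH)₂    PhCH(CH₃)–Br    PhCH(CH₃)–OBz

PhCH(CH₃)–Br

Identical carbon frameworks mean the comparison reduces to leaving-group quality.
Rank by basicity of the departing species: weakest base leaves most easily.
PhCH(CH₃)–Br loses Br⁻: pKₐ(HBr) ≈ -9
PhCH(CH₃)–Cl loses Cl⁻: pKₐ(HCl) ≈ -7
PhCH(CH₃)–ONO₂ loses NO₃⁻: pKₐ(HNO₃) ≈ -1.3
PhCH(CH₃)–OPO(OH)₂ loses H₂PO₄⁻: pKₐ(H₃PO₄) ≈ 2.1
PhCH(CH₃)–OBz loses PhCOO⁻: pKₐ(C₆H₅COOH) ≈ 4.2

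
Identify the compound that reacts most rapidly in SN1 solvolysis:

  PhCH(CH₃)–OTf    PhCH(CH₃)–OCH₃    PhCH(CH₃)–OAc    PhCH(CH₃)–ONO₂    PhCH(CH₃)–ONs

PhCH(CH₃)–OTf

With the same alkyl group throughout, only the leaving group differentiates the rates.
A good leaving group is a weak base: the lower the pKₐ of its conjugate acid, the more readily it departs.
PhCH(CH₃)–OTf loses OTf⁻: pKₐ(CF₃SO₃H (triflic acid)) ≈ -14
PhCH(CH₃)–ONs loses ONs⁻: pKₐ(p-O₂NC₆H₄SO₃H) ≈ -3.5
PhCH(CH₃)–ONO₂ loses NO₃⁻: pKₐ(HNO₃) ≈ -1.3
PhCH(CH₃)–OAc loses AcO⁻: pKₐ(CH₃COOH) ≈ 4.8
PhCH(CH₃)–OCH₃ loses CH₃O⁻: pKₐ(CH₃OH) ≈ 15.5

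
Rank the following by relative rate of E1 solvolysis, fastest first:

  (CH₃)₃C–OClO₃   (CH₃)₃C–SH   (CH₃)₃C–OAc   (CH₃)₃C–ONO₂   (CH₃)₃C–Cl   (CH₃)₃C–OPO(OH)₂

(CH₃)₃C–OClO₃ > (CH₃)₃C–Cl > (CH₃)₃C–ONO₂ > (CH₃)₃C–OPO(OH)₂ > (CH₃)₃C–OAc > (CH₃)₃C–SH

The skeletons are identical, so relative rate is governed entirely by leaving-group ability.
Rank by basicity of the departing species: weakest base leaves most easily.
(CH₃)₃C–OClO₃ loses ClO₄⁻: pKₐ(HClO₄) ≈ -10
(CH₃)₃C–Cl loses Cl⁻: pKₐ(HCl) ≈ -7
(CH₃)₃C–ONO₂ loses NO₃⁻: pKₐ(HNO₃) ≈ -1.3
(CH₃)₃C–OPO(OH)₂ loses H₂PO₄⁻: pKₐ(H₃PO₄) ≈ 2.1
(CH₃)₃C–OAc loses AcO⁻: pKₐ(CH₃COOH) ≈ 4.8
(CH₃)₃C–SH loses HS⁻: pKₐ(H₂S) ≈ 7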